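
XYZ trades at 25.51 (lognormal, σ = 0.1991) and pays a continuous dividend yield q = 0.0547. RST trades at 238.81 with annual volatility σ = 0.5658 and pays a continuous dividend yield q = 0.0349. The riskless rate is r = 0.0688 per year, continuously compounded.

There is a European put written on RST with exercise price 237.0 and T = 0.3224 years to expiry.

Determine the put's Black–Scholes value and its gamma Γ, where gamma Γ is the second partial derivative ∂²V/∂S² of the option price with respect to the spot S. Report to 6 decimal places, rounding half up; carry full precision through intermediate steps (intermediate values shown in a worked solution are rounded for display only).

σ√T = 0.5658·√0.3224 = 0.321263
d₁ = (ln(S/K) + (r−q+σ²/2)T) / (σ√T) = (ln(238.81/237.0) + (0.0688−0.0349+0.5658²/2)·0.3224) / 0.321263 = (0.007608 + 0.062534) / 0.321263 = 0.218333
d₂ = d₁ − σ√T = 0.218333 − 0.321263 = -0.102930
e^{−rT} = 0.978063
e^{−qT} = 0.988811
N(−d₁) = 0.413585,  N(−d₂) = 0.540991
Put price V = K·e^{−rT}·N(−d₂) − S·e^{−qT}·N(−d₁) = 125.402120 − 97.663078 = 27.739042
φ(d₁) = (1/√(2π))·e^{−d₁²/2} = 0.389546
Γ = e^{−qT}·φ(d₁) / (S·σ·√T) = 0.005021

price = 27.739042
Γ = 0.005021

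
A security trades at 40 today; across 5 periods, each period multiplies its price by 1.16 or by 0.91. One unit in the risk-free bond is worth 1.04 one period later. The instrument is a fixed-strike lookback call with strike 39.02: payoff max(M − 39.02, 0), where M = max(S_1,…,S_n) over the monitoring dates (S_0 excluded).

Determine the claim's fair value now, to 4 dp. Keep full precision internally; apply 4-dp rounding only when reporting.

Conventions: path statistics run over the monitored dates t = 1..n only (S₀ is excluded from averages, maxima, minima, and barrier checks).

Risk-neutral up-probability p* = (R−d)/(u−d) = (1.04−0.91)/(1.16−0.91) = 0.5200; the claim prices as the p*-weighted sum of path payoffs discounted by R^5.
Enumerate all 2^5 = 32 price paths (U = up ×1.16, D = down ×0.91); each path with k up-moves has probability p*^k·(1−p*)^(5−k).
DDDDD: M=36.4000, payoff=0.0000, prob=0.025480
UDDDD: M=46.4000, payoff=7.3800, prob=0.027604
DUDDD: M=42.2240, payoff=3.2040, prob=0.027604
UUDDD: M=53.8240, payoff=14.8040, prob=0.029904
DDUDD: M=38.4238, payoff=0.0000, prob=0.027604
UDUDD: M=48.9798, payoff=9.9598, prob=0.029904
DUUDD: M=48.9798, payoff=9.9598, prob=0.029904
UUUDD: M=62.4358, payoff=23.4158, prob=0.032396
DDDUD: M=36.4000, payoff=0.0000, prob=0.027604
UDDUD: M=46.4000, payoff=7.3800, prob=0.029904
DUDUD: M=44.5717, payoff=5.5517, prob=0.029904
UUDUD: M=56.8166, payoff=17.7966, prob=0.032396
DDUUD: M=44.5717, payoff=5.5517, prob=0.029904
UDUUD: M=56.8166, payoff=17.7966, prob=0.032396
DUUUD: M=56.8166, payoff=17.7966, prob=0.032396
UUUUD: M=72.4256, payoff=33.4056, prob=0.035096
DDDDU: M=36.4000, payoff=0.0000, prob=0.027604
UDDDU: M=46.4000, payoff=7.3800, prob=0.029904
DUDDU: M=42.2240, payoff=3.2040, prob=0.029904
UUDDU: M=53.8240, payoff=14.8040, prob=0.032396
DDUDU: M=40.5602, payoff=1.5402, prob=0.029904
UDUDU: M=51.7031, payoff=12.6831, prob=0.032396
DUUDU: M=51.7031, payoff=12.6831, prob=0.032396
UUUDU: M=65.9073, payoff=26.8873, prob=0.035096
DDDUU: M=40.5602, payoff=1.5402, prob=0.029904
UDDUU: M=51.7031, payoff=12.6831, prob=0.032396
DUDUU: M=51.7031, payoff=12.6831, prob=0.032396
UUDUU: M=65.9073, payoff=26.8873, prob=0.035096
DDUUU: M=51.7031, payoff=12.6831, prob=0.032396
UDUUU: M=65.9073, payoff=26.8873, prob=0.035096
DUUUU: M=65.9073, payoff=26.8873, prob=0.035096
UUUUU: M=84.0137, payoff=44.9937, prob=0.038020
Price = Σ prob·payoff / R^5 = 13.971686 / 1.216653 = 11.4837

price = 11.4837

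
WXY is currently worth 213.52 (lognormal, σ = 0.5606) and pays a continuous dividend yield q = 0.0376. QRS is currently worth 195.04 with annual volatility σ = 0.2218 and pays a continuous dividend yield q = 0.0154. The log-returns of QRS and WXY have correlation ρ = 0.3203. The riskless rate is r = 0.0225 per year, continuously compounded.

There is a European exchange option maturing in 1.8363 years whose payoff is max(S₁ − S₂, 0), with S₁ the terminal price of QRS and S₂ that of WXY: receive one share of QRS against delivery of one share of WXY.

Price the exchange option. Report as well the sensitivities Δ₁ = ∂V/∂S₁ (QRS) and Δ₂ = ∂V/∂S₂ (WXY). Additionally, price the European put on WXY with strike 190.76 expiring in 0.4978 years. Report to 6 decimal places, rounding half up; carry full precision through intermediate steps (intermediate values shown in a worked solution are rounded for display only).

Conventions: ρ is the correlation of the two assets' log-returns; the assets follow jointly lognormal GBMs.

exchange price = 50.094413
Δ1 = 0.597725
Δ2 = -0.311380
price(WXY put K=190.76) = 21.832233

σ_eff = √(σ₁² + σ₂² − 2ρσ₁σ₂) = √(0.2218² + 0.5606² − 2·0.3203·0.2218·0.5606) = 0.532743
d₁ = (ln(S₁/S₂) + (q₂ − q₁ + σ_eff²/2)T) / (σ_eff√T) = (ln(195.04/213.52) + (0.0376 − 0.0154 + 0.141907)·1.8363) / 0.721920 = 0.292033
d₂ = d₁ − σ_eff√T = 0.292033 − 0.721920 = -0.429887
N(d₁) = 0.614869,  N(d₂) = 0.333639
V = S₁·e^{−q₁T}·N(d₁) − S₂·e^{−q₂T}·N(d₂) = 116.580269 − 66.485856 = 50.094413
Δ₁ = e^{−q₁T}·N(d₁) = 0.597725;  Δ₂ = −e^{−q₂T}·N(d₂) = -0.311380
[vanilla: WXY put K=190.76]
σ√T = 0.5606·√0.4978 = 0.395531
d₁ = (ln(S/K) + (r−q+σ²/2)T) / (σ√T) = (ln(213.52/190.76) + (0.0225−0.0376+0.5606²/2)·0.4978) / 0.395531 = (0.112714 + 0.070706) / 0.395531 = 0.463731
d₂ = d₁ − σ√T = 0.463731 − 0.395531 = 0.068200
e^{−rT} = 0.988862
e^{−qT} = 0.981457
N(−d₁) = 0.321420,  N(−d₂) = 0.472813
price = K·e^{−rT}·N(−d₂) − S·e^{−qT}·N(−d₁) = 89.189264 − 67.357031 = 21.832233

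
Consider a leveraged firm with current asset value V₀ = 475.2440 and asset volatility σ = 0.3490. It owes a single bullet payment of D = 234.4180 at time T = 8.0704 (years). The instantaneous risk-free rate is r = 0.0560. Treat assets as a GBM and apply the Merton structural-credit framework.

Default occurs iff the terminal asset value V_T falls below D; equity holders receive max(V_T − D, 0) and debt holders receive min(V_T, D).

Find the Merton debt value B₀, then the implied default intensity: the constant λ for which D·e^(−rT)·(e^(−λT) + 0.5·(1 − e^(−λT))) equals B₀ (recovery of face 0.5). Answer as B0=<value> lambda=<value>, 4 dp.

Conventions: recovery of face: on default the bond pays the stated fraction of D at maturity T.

Work the structural quantities from V₀ = 475.2440 against face 234.4180:
d₁ = [ln(V₀/D) + (r + σ²/2)T] / (σ√T)
   = [ln(475.2440/234.4180) + (0.0560 + 0.5·0.3490²)·8.0704] / (0.3490·√8.0704)
   = [0.706723 + 0.943434] / 0.991455 = 1.664379
d₂ = d₁ − σ√T = 1.664379 − 0.991455 = 0.672924
N(d₁) = 0.951982,  N(d₂) = 0.749502,  e^(−rT) = 0.636391
E₀ = V₀·N(d₁) − D·e^(−rT)·N(d₂)
   = 475.2440·0.951982 − 234.4180·0.636391·0.749502 = 340.611726
B₀ = V₀ − E₀ = 475.2440 − 340.611726 = 134.632274
e^(−λT) = (B₀·e^(rT)/D − 0.5)/(1 − 0.5) = (134.6323·1.571361/234.4180 − 0.5)/0.5 = 0.80494675
λ = −ln(0.80494675)/8.0704 = 0.026886

B0=134.6323 lambda=0.0269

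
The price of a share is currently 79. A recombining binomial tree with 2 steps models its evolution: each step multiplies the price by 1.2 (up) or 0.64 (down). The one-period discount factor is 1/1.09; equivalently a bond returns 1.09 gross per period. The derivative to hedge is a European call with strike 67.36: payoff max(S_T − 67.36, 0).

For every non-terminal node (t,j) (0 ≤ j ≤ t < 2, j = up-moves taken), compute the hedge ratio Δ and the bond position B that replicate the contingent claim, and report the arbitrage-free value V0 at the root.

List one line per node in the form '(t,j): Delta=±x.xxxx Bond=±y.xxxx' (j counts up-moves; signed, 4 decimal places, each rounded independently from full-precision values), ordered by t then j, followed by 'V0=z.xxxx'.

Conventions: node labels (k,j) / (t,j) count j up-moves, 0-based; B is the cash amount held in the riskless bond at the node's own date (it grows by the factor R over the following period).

(0,0): Delta=0.7732 Bond=-35.8659
(1,0): Delta=0.0000 Bond=0.0000
(1,1): Delta=0.8740 Bond=-48.6501
V0=25.2182

Since d<R<u, set p* = (R−d)/(u−d) = 0.8036; price each node as the discounted p*-expectation of its children.
Payoffs at expiry: V(2,0)=0.0000, V(2,1)=0.0000, V(2,2)=46.4000
  t=1,j=0: stock 50.5600 → up 60.6720 (V=0.0000), down 32.3584 (V=0.0000). Price 0.0000; hedge Δ=0.0000, bond B=0.0000.
  t=1,j=1: stock 94.8000 → up 113.7600 (V=46.4000), down 60.6720 (V=0.0000). Price 34.2071; hedge Δ=0.8740, bond B=-48.6501.
  t=0,j=0: stock 79.0000 → up 94.8000 (V=34.2071), down 50.5600 (V=0.0000). Price 25.2182; hedge Δ=0.7732, bond B=-35.8659.
As a check, the time-0 holding Δ(0,0)·S0 + B(0,0) comes to 25.2182 — exactly V0.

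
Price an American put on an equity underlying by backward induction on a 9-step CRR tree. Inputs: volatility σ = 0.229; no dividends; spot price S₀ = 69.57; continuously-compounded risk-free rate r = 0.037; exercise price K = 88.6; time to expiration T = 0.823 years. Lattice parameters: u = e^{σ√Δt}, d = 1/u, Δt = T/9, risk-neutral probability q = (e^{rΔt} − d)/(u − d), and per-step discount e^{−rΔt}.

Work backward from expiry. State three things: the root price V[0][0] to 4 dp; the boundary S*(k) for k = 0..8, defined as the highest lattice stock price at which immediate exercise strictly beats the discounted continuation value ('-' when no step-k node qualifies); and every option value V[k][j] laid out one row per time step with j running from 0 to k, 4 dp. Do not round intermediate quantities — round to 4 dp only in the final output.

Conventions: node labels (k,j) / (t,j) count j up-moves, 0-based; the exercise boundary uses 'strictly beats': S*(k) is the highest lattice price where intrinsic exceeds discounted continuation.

price = 19.0443
boundary = - 64.9154 69.5700 64.9154 69.5700 64.9154 69.5700 74.5584 79.9045
tree:
19.0443
23.6846 14.6620
28.0278 19.0300 10.5152
32.0805 23.6846 14.3983 6.8118
35.8620 28.0278 19.0300 9.9933 3.7654
39.3904 32.0805 23.6846 14.1126 6.0570 1.5635
42.6828 35.8620 28.0278 19.0300 9.4281 2.8214 0.3515
45.7550 39.3904 32.0805 23.6846 14.0416 5.0075 0.7156 0.0000
48.6215 42.6828 35.8620 28.0278 19.0300 8.6955 1.4569 0.0000 0.0000
51.2963 45.7550 39.3904 32.0805 23.6846 14.0416 2.9661 0.0000 0.0000 0.0000

Δt=0.09144  u=1.07170  d=0.93309  q=0.50715  discount=0.99662
step 9 (expiry): payoffs max(K−S,0) = 51.2963 45.7550 39.3904 32.0805 23.6846 14.0416 2.9661 0.0000 0.0000 0.0000
step 8: (k=8,j=0): S=39.9785, K−S=48.6215, hold=48.3223 ⇒ V=48.6215 exercise | (k=8,j=1): S=45.9172, K−S=42.6828, hold=42.3836 ⇒ V=42.6828 exercise | (k=8,j=2): S=52.7380, K−S=35.8620, hold=35.5627 ⇒ V=35.8620 exercise | (k=8,j=3): S=60.5722, K−S=28.0278, hold=27.7286 ⇒ V=28.0278 exercise | (k=8,j=4): S=69.5700, K−S=19.0300, hold=18.7307 ⇒ V=19.0300 exercise | (k=8,j=5): S=79.9045, K−S=8.6955, hold=8.3963 ⇒ V=8.6955 exercise | (k=8,j=6): S=91.7741, K−S=0.0000, hold=1.4569 ⇒ V=1.4569 continue | (k=8,j=7): S=105.4069, K−S=0.0000, hold=0.0000 ⇒ V=0.0000 continue | (k=8,j=8): S=121.0648, K−S=0.0000, hold=0.0000 ⇒ V=0.0000 continue  boundary S*=79.9045
step 7: (k=7,j=0): S=42.8450, K−S=45.7550, hold=45.4557 ⇒ V=45.7550 exercise | (k=7,j=1): S=49.2096, K−S=39.3904, hold=39.0912 ⇒ V=39.3904 exercise | (k=7,j=2): S=56.5195, K−S=32.0805, hold=31.7812 ⇒ V=32.0805 exercise | (k=7,j=3): S=64.9154, K−S=23.6846, hold=23.3854 ⇒ V=23.6846 exercise | (k=7,j=4): S=74.5584, K−S=14.0416, hold=13.7423 ⇒ V=14.0416 exercise | (k=7,j=5): S=85.6339, K−S=2.9661, hold=5.0075 ⇒ V=5.0075 continue | (k=7,j=6): S=98.3546, K−S=0.0000, hold=0.7156 ⇒ V=0.7156 continue | (k=7,j=7): S=112.9649, K−S=0.0000, hold=0.0000 ⇒ V=0.0000 continue  boundary S*=74.5584
step 6: (k=6,j=0): S=45.9172, K−S=42.6828, hold=42.3836 ⇒ V=42.6828 exercise | (k=6,j=1): S=52.7380, K−S=35.8620, hold=35.5627 ⇒ V=35.8620 exercise | (k=6,j=2): S=60.5722, K−S=28.0278, hold=27.7286 ⇒ V=28.0278 exercise | (k=6,j=3): S=69.5700, K−S=19.0300, hold=18.7307 ⇒ V=19.0300 exercise | (k=6,j=4): S=79.9045, K−S=8.6955, hold=9.4281 ⇒ V=9.4281 continue | (k=6,j=5): S=91.7741, K−S=0.0000, hold=2.8214 ⇒ V=2.8214 continue | (k=6,j=6): S=105.4069, K−S=0.0000, hold=0.3515 ⇒ V=0.3515 continue  boundary S*=69.5700
step 5: (k=5,j=0): S=49.2096, K−S=39.3904, hold=39.0912 ⇒ V=39.3904 exercise | (k=5,j=1): S=56.5195, K−S=32.0805, hold=31.7812 ⇒ V=32.0805 exercise | (k=5,j=2): S=64.9154, K−S=23.6846, hold=23.3854 ⇒ V=23.6846 exercise | (k=5,j=3): S=74.5584, K−S=14.0416, hold=14.1126 ⇒ V=14.1126 continue | (k=5,j=4): S=85.6339, K−S=2.9661, hold=6.0570 ⇒ V=6.0570 continue | (k=5,j=5): S=98.3546, K−S=0.0000, hold=1.5635 ⇒ V=1.5635 continue  boundary S*=64.9154
step 4: (k=4,j=0): S=52.7380, K−S=35.8620, hold=35.5627 ⇒ V=35.8620 exercise | (k=4,j=1): S=60.5722, K−S=28.0278, hold=27.7286 ⇒ V=28.0278 exercise | (k=4,j=2): S=69.5700, K−S=19.0300, hold=18.7666 ⇒ V=19.0300 exercise | (k=4,j=3): S=79.9045, K−S=8.6955, hold=9.9933 ⇒ V=9.9933 continue | (k=4,j=4): S=91.7741, K−S=0.0000, hold=3.7654 ⇒ V=3.7654 continue  boundary S*=69.5700
step 3: (k=3,j=0): S=56.5195, K−S=32.0805, hold=31.7812 ⇒ V=32.0805 exercise | (k=3,j=1): S=64.9154, K−S=23.6846, hold=23.3854 ⇒ V=23.6846 exercise | (k=3,j=2): S=74.5584, K−S=14.0416, hold=14.3983 ⇒ V=14.3983 continue | (k=3,j=3): S=85.6339, K−S=2.9661, hold=6.8118 ⇒ V=6.8118 continue  boundary S*=64.9154
step 2: (k=2,j=0): S=60.5722, K−S=28.0278, hold=27.7286 ⇒ V=28.0278 exercise | (k=2,j=1): S=69.5700, K−S=19.0300, hold=18.9110 ⇒ V=19.0300 exercise | (k=2,j=2): S=79.9045, K−S=8.6955, hold=10.5152 ⇒ V=10.5152 continue  boundary S*=69.5700
step 1: (k=1,j=0): S=64.9154, K−S=23.6846, hold=23.3854 ⇒ V=23.6846 exercise | (k=1,j=1): S=74.5584, K−S=14.0416, hold=14.6620 ⇒ V=14.6620 continue  boundary S*=64.9154
step 0: (k=0,j=0): S=69.5700, K−S=19.0300, hold=19.0443 ⇒ V=19.0443 continue  boundary S*=-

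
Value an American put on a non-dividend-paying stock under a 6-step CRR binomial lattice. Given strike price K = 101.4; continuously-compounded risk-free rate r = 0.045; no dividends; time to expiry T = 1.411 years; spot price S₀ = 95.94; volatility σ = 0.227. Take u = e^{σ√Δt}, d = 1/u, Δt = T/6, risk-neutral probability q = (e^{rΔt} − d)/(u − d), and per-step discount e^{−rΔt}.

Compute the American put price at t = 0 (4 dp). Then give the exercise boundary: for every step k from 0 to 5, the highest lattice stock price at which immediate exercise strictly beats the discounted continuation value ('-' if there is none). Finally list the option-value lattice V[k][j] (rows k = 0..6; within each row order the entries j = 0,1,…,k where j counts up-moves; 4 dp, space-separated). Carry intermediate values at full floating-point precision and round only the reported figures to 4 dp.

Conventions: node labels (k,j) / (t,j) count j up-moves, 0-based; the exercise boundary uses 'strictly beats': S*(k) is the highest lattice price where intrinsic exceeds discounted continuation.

Δt=0.23517  u=1.11637  d=0.89576  q=0.52073  discount=0.98947
step 6 (expiry): payoffs max(K−S,0) = 51.8375 39.6312 24.4189 5.4600 0.0000 0.0000 0.0000
step 5: (k=5,j=0): S=55.3301, K−S=46.0699, hold=45.0025 ⇒ V=46.0699 exercise | (k=5,j=1): S=68.9567, K−S=32.4433, hold=31.3759 ⇒ V=32.4433 exercise | (k=5,j=2): S=85.9393, K−S=15.4607, hold=14.3933 ⇒ V=15.4607 exercise | (k=5,j=3): S=107.1044, K−S=0.0000, hold=2.5893 ⇒ V=2.5893 continue | (k=5,j=4): S=133.4821, K−S=0.0000, hold=0.0000 ⇒ V=0.0000 continue | (k=5,j=5): S=166.3559, K−S=0.0000, hold=0.0000 ⇒ V=0.0000 continue  boundary S*=85.9393
step 4: (k=4,j=0): S=61.7688, K−S=39.6312, hold=38.5638 ⇒ V=39.6312 exercise | (k=4,j=1): S=76.9811, K−S=24.4189, hold=23.3515 ⇒ V=24.4189 exercise | (k=4,j=2): S=95.9400, K−S=5.4600, hold=8.6659 ⇒ V=8.6659 continue | (k=4,j=3): S=119.5681, K−S=0.0000, hold=1.2279 ⇒ V=1.2279 continue | (k=4,j=4): S=149.0152, K−S=0.0000, hold=0.0000 ⇒ V=0.0000 continue  boundary S*=76.9811
step 3: (k=3,j=0): S=68.9567, K−S=32.4433, hold=31.3759 ⇒ V=32.4433 exercise | (k=3,j=1): S=85.9393, K−S=15.4607, hold=16.0451 ⇒ V=16.0451 continue | (k=3,j=2): S=107.1044, K−S=0.0000, hold=4.7422 ⇒ V=4.7422 continue | (k=3,j=3): S=133.4821, K−S=0.0000, hold=0.5823 ⇒ V=0.5823 continue  boundary S*=68.9567
step 2: (k=2,j=0): S=76.9811, K−S=24.4189, hold=23.6526 ⇒ V=24.4189 exercise | (k=2,j=1): S=95.9400, K−S=5.4600, hold=10.0524 ⇒ V=10.0524 continue | (k=2,j=2): S=119.5681, K−S=0.0000, hold=2.5489 ⇒ V=2.5489 continue  boundary S*=76.9811
step 1: (k=1,j=0): S=85.9393, K−S=15.4607, hold=16.7595 ⇒ V=16.7595 continue | (k=1,j=1): S=107.1044, K−S=0.0000, hold=6.0804 ⇒ V=6.0804 continue  boundary S*=-
step 0: (k=0,j=0): S=95.9400, K−S=5.4600, hold=11.0807 ⇒ V=11.0807 continue  boundary S*=-

price = 11.0807
boundary = - - 76.9811 68.9567 76.9811 85.9393
tree:
11.0807
16.7595 6.0804
24.4189 10.0524 2.5489
32.4433 16.0451 4.7422 0.5823
39.6312 24.4189 8.6659 1.2279 0.0000
46.0699 32.4433 15.4607 2.5893 0.0000 0.0000
51.8375 39.6312 24.4189 5.4600 0.0000 0.0000 0.0000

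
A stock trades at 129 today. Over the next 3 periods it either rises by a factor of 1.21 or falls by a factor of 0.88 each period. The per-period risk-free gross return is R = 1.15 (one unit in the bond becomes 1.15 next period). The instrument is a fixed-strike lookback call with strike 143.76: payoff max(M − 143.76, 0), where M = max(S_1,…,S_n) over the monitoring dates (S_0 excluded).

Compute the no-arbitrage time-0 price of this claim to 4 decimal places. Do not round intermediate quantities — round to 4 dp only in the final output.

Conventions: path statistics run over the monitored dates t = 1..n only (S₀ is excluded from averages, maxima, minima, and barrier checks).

No-arbitrage gives p* = (R−d)/(u−d) = 0.8182: enumerate every path, weight its payoff by its p*-probability, and discount by R^3.
Enumerate all 2^3 = 8 price paths (U = up ×1.21, D = down ×0.88); each path with k up-moves has probability p*^k·(1−p*)^(3−k).
DDD: M=113.5200, payoff=0.0000, prob=0.006011
UDD: M=156.0900, payoff=12.3300, prob=0.027047
DUD: M=137.3592, payoff=0.0000, prob=0.027047
UUD: M=188.8689, payoff=45.1089, prob=0.121713
DDU: M=120.8761, payoff=0.0000, prob=0.027047
UDU: M=166.2046, payoff=22.4446, prob=0.121713
DUU: M=166.2046, payoff=22.4446, prob=0.121713
UUU: M=228.5314, payoff=84.7714, prob=0.547708
Price = Σ prob·payoff / R^3 = 57.717438 / 1.520875 = 37.9502

price = 37.9502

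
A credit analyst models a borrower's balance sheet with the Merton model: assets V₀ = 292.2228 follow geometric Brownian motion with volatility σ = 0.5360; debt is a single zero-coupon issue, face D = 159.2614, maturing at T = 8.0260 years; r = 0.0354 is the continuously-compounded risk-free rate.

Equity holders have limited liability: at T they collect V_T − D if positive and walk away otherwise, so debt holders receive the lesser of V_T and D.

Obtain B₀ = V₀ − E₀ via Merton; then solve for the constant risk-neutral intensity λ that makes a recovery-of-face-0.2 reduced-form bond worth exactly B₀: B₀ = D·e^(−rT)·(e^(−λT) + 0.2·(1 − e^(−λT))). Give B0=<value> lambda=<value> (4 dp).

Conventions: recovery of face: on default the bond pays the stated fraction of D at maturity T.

B0=77.7796 lambda=0.0720

Apply the equity-as-call identities (strike 159.2614, horizon 8.0260 years):
d₁ = [ln(V₀/D) + (r + σ²/2)T] / (σ√T)
   = [ln(292.2228/159.2614) + (0.0354 + 0.5·0.5360²)·8.0260] / (0.5360·√8.0260)
   = [0.606970 + 1.437039] / 1.518499 = 1.346072
d₂ = d₁ − σ√T = 1.346072 − 1.518499 = -0.172426
N(d₁) = 0.910860,  N(d₂) = 0.431551,  e^(−rT) = 0.752676
E₀ = V₀·N(d₁) − D·e^(−rT)·N(d₂)
   = 292.2228·0.910860 − 159.2614·0.752676·0.431551 = 214.443164
B₀ = V₀ − E₀ = 292.2228 − 214.443164 = 77.779636
e^(−λT) = (B₀·e^(rT)/D − 0.2)/(1 − 0.2) = (77.7796·1.328593/159.2614 − 0.2)/0.8 = 0.56106771
λ = −ln(0.56106771)/8.0260 = 0.072005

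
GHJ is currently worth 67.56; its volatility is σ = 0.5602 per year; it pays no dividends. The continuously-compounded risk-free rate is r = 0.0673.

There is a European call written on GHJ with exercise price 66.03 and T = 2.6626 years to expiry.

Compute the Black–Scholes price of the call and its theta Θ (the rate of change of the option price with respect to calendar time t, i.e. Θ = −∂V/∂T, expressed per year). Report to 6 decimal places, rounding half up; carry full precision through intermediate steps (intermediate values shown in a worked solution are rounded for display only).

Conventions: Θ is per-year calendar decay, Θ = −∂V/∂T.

σ√T = 0.5602·√2.6626 = 0.914105
d₁ = (ln(S/K) + (r+σ²/2)T) / (σ√T) = (ln(67.56/66.03) + (0.0673+0.5602²/2)·2.6626) / 0.914105 = (0.022907 + 0.596987) / 0.914105 = 0.678143
d₂ = d₁ − σ√T = 0.678143 − 0.914105 = -0.235962
e^{−rT} = 0.835945
N(d₁) = 0.751159,  N(d₂) = 0.406731
Call price V = S·N(d₁) − K·e^{−rT}·N(d₂) = 50.748334 − 22.450505 = 28.297828
φ(d₁) = (1/√(2π))·e^{−d₁²/2} = 0.316992
Θ = −S·φ(d₁)·σ/(2√T) − r·K·e^{−rT}·N(d₂) = −3.676196 − 1.510919 = -5.187115

price = 28.297828
Θ = -5.187115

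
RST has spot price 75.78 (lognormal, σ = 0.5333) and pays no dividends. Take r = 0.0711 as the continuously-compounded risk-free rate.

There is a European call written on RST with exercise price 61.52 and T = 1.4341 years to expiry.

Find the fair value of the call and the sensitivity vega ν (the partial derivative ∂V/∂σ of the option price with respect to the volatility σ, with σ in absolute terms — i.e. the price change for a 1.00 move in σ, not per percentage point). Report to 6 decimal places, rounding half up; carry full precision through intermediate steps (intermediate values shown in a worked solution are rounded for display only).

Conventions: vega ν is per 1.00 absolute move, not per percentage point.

price = 28.386907
ν = 26.175490

σ√T = 0.5333·√1.4341 = 0.638648
d₁ = (ln(S/K) + (r+σ²/2)T) / (σ√T) = (ln(75.78/61.52) + (0.0711+0.5333²/2)·1.4341) / 0.638648 = (0.208472 + 0.305900) / 0.638648 = 0.805408
d₂ = d₁ − σ√T = 0.805408 − 0.638648 = 0.166760
e^{−rT} = 0.903062
N(d₁) = 0.789708,  N(d₂) = 0.566221
Call price V = S·N(d₁) − K·e^{−rT}·N(d₂) = 59.844064 − 31.457158 = 28.386907
φ(d₁) = (1/√(2π))·e^{−d₁²/2} = 0.288437
ν = S·φ(d₁)·√T = 26.175490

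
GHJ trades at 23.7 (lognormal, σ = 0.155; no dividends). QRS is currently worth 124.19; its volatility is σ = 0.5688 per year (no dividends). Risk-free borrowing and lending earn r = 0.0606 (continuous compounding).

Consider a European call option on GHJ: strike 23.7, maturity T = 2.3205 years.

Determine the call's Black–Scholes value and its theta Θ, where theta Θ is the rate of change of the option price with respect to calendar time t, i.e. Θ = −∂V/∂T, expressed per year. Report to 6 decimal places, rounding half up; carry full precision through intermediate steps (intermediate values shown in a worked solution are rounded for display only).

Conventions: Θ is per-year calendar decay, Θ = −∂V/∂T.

σ√T = 0.155·√2.3205 = 0.236114
d₁ = (ln(S/K) + (r+σ²/2)T) / (σ√T) = (ln(23.7/23.7) + (0.0606+0.155²/2)·2.3205) / 0.236114 = (0.000000 + 0.168497) / 0.236114 = 0.713626
d₂ = d₁ − σ√T = 0.713626 − 0.236114 = 0.477511
e^{−rT} = 0.868817
N(d₁) = 0.762271,  N(d₂) = 0.683501
Call price V = S·N(d₁) − K·e^{−rT}·N(d₂) = 18.065815 − 14.073949 = 3.991865
φ(d₁) = (1/√(2π))·e^{−d₁²/2} = 0.309261
Θ = −S·φ(d₁)·σ/(2√T) − r·K·e^{−rT}·N(d₂) = −0.372893 − 0.852881 = -1.225775

price = 3.991865
Θ = -1.225775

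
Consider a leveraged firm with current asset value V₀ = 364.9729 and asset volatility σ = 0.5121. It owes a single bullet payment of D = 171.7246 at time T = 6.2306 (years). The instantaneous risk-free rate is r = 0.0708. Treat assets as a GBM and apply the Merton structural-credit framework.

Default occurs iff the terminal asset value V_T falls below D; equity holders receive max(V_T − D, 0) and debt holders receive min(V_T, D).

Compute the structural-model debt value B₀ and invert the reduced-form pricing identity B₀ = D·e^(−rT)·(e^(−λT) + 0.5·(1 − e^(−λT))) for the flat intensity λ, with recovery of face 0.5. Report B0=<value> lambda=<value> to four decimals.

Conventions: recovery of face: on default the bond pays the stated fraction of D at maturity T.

B0=89.1574 lambda=0.0783

Work the structural quantities from V₀ = 364.9729 against face 171.7246:
d₁ = [ln(V₀/D) + (r + σ²/2)T] / (σ√T)
   = [ln(364.9729/171.7246) + (0.0708 + 0.5·0.5121²)·6.2306] / (0.5121·√6.2306)
   = [0.753931 + 1.258103] / 1.278262 = 1.574039
d₂ = d₁ − σ√T = 1.574039 − 1.278262 = 0.295778
N(d₁) = 0.942261,  N(d₂) = 0.616300,  e^(−rT) = 0.643311
E₀ = V₀·N(d₁) − D·e^(−rT)·N(d₂)
   = 364.9729·0.942261 − 171.7246·0.643311·0.616300 = 275.815522
B₀ = V₀ − E₀ = 364.9729 − 275.815522 = 89.157378
e^(−λT) = (B₀·e^(rT)/D − 0.5)/(1 − 0.5) = (89.1574·1.554457/171.7246 − 0.5)/0.5 = 0.61411203
λ = −ln(0.61411203)/6.2306 = 0.078255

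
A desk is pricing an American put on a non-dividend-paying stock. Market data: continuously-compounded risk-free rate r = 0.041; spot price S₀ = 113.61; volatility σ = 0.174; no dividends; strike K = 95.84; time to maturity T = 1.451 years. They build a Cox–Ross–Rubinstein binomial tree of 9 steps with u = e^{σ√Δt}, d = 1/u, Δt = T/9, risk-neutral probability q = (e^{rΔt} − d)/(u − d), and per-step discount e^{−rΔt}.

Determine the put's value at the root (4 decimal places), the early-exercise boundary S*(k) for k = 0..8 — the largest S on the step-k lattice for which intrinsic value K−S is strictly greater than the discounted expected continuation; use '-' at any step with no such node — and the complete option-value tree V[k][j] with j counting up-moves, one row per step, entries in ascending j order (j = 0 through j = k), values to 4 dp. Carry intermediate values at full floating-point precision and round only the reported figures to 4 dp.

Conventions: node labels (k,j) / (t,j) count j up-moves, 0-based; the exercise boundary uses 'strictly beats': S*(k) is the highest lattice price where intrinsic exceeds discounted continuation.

price = 1.6575
boundary = - - - - - 80.1135 74.7074 80.1135 85.9109
tree:
1.6575
2.7468 0.7120
4.4486 1.2719 0.2245
7.0120 2.2307 0.4373 0.0385
10.7029 3.8262 0.8436 0.0824 0.0000
15.7265 6.3814 1.6078 0.1765 0.0000 0.0000
21.1326 10.2646 3.0171 0.3779 0.0000 0.0000 0.0000
26.1739 15.7265 5.5489 0.8094 0.0000 0.0000 0.0000 0.0000
30.8750 21.1326 9.9291 1.7334 0.0000 0.0000 0.0000 0.0000 0.0000
35.2589 26.1739 15.7265 3.7123 0.0000 0.0000 0.0000 0.0000 0.0000 0.0000

params: Δt=0.16122 u=1.07236 d=0.93252 q=0.52996 e^(-rΔt)=0.99341
t_9 payoffs: 35.2589 26.1739 15.7265 3.7123 0.0000 0.0000 0.0000 0.0000 0.0000 0.0000
t_8: node(8,0) S=64.9650 payoff=30.8750 vs cont=30.2436 → 30.8750 [stop]  node(8,1) S=74.7074 payoff=21.1326 vs cont=20.5011 → 21.1326 [stop]  node(8,2) S=85.9109 payoff=9.9291 vs cont=9.2977 → 9.9291 [stop]  node(8,3) S=98.7944 payoff=0.0000 vs cont=1.7334 → 1.7334 [wait]  node(8,4) S=113.6100 payoff=0.0000 vs cont=0.0000 → 0.0000 [wait]  node(8,5) S=130.6474 payoff=0.0000 vs cont=0.0000 → 0.0000 [wait]  node(8,6) S=150.2398 payoff=0.0000 vs cont=0.0000 → 0.0000 [wait]  node(8,7) S=172.7704 payoff=0.0000 vs cont=0.0000 → 0.0000 [wait]  node(8,8) S=198.6797 payoff=0.0000 vs cont=0.0000 → 0.0000 [wait]  ⇒ S*(8)=85.9109
t_7: node(7,0) S=69.6661 payoff=26.1739 vs cont=25.5424 → 26.1739 [stop]  node(7,1) S=80.1135 payoff=15.7265 vs cont=15.0950 → 15.7265 [stop]  node(7,2) S=92.1277 payoff=3.7123 vs cont=5.5489 → 5.5489 [wait]  node(7,3) S=105.9435 payoff=0.0000 vs cont=0.8094 → 0.8094 [wait]  node(7,4) S=121.8312 payoff=0.0000 vs cont=0.0000 → 0.0000 [wait]  node(7,5) S=140.1015 payoff=0.0000 vs cont=0.0000 → 0.0000 [wait]  node(7,6) S=161.1117 payoff=0.0000 vs cont=0.0000 → 0.0000 [wait]  node(7,7) S=185.2727 payoff=0.0000 vs cont=0.0000 → 0.0000 [wait]  ⇒ S*(7)=80.1135
t_6: node(6,0) S=74.7074 payoff=21.1326 vs cont=20.5011 → 21.1326 [stop]  node(6,1) S=85.9109 payoff=9.9291 vs cont=10.2646 → 10.2646 [wait]  node(6,2) S=98.7944 payoff=0.0000 vs cont=3.0171 → 3.0171 [wait]  node(6,3) S=113.6100 payoff=0.0000 vs cont=0.3779 → 0.3779 [wait]  node(6,4) S=130.6474 payoff=0.0000 vs cont=0.0000 → 0.0000 [wait]  node(6,5) S=150.2398 payoff=0.0000 vs cont=0.0000 → 0.0000 [wait]  node(6,6) S=172.7704 payoff=0.0000 vs cont=0.0000 → 0.0000 [wait]  ⇒ S*(6)=74.7074
t_5: node(5,0) S=80.1135 payoff=15.7265 vs cont=15.2717 → 15.7265 [stop]  node(5,1) S=92.1277 payoff=3.7123 vs cont=6.3814 → 6.3814 [wait]  node(5,2) S=105.9435 payoff=0.0000 vs cont=1.6078 → 1.6078 [wait]  node(5,3) S=121.8312 payoff=0.0000 vs cont=0.1765 → 0.1765 [wait]  node(5,4) S=140.1015 payoff=0.0000 vs cont=0.0000 → 0.0000 [wait]  node(5,5) S=161.1117 payoff=0.0000 vs cont=0.0000 → 0.0000 [wait]  ⇒ S*(5)=80.1135
t_4: node(4,0) S=85.9109 payoff=9.9291 vs cont=10.7029 → 10.7029 [wait]  node(4,1) S=98.7944 payoff=0.0000 vs cont=3.8262 → 3.8262 [wait]  node(4,2) S=113.6100 payoff=0.0000 vs cont=0.8436 → 0.8436 [wait]  node(4,3) S=130.6474 payoff=0.0000 vs cont=0.0824 → 0.0824 [wait]  node(4,4) S=150.2398 payoff=0.0000 vs cont=0.0000 → 0.0000 [wait]  ⇒ S*(4)=-
t_3: node(3,0) S=92.1277 payoff=3.7123 vs cont=7.0120 → 7.0120 [wait]  node(3,1) S=105.9435 payoff=0.0000 vs cont=2.2307 → 2.2307 [wait]  node(3,2) S=121.8312 payoff=0.0000 vs cont=0.4373 → 0.4373 [wait]  node(3,3) S=140.1015 payoff=0.0000 vs cont=0.0385 → 0.0385 [wait]  ⇒ S*(3)=-
t_2: node(2,0) S=98.7944 payoff=0.0000 vs cont=4.4486 → 4.4486 [wait]  node(2,1) S=113.6100 payoff=0.0000 vs cont=1.2719 → 1.2719 [wait]  node(2,2) S=130.6474 payoff=0.0000 vs cont=0.2245 → 0.2245 [wait]  ⇒ S*(2)=-
t_1: node(1,0) S=105.9435 payoff=0.0000 vs cont=2.7468 → 2.7468 [wait]  node(1,1) S=121.8312 payoff=0.0000 vs cont=0.7120 → 0.7120 [wait]  ⇒ S*(1)=-
t_0: node(0,0) S=113.6100 payoff=0.0000 vs cont=1.6575 → 1.6575 [wait]  ⇒ S*(0)=-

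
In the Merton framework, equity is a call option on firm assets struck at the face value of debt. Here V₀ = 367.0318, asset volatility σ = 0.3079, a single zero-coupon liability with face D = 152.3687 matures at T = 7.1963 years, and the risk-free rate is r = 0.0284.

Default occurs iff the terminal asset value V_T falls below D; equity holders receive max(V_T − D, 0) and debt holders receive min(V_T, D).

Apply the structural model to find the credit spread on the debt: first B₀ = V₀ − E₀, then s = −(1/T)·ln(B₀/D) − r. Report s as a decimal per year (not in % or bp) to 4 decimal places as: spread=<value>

spread=0.0085

Apply the equity-as-call identities (strike 152.3687, horizon 7.1963 years):
d₁ = [ln(V₀/D) + (r + σ²/2)T] / (σ√T)
   = [ln(367.0318/152.3687) + (0.0284 + 0.5·0.3079²)·7.1963] / (0.3079·√7.1963)
   = [0.879145 + 0.545488] / 0.825970 = 1.724800
d₂ = d₁ − σ√T = 1.724800 − 0.825970 = 0.898830
N(d₁) = 0.957718,  N(d₂) = 0.815628,  e^(−rT) = 0.815157
E₀ = V₀·N(d₁) − D·e^(−rT)·N(d₂)
   = 367.0318·0.957718 − 152.3687·0.815157·0.815628 = 250.208445
B₀ = V₀ − E₀ = 367.0318 − 250.208445 = 116.823355
spread = −(1/T)·ln(B₀/D) − r = −(1/7.1963)·ln(116.823355/152.3687) − 0.0284 = 0.00851345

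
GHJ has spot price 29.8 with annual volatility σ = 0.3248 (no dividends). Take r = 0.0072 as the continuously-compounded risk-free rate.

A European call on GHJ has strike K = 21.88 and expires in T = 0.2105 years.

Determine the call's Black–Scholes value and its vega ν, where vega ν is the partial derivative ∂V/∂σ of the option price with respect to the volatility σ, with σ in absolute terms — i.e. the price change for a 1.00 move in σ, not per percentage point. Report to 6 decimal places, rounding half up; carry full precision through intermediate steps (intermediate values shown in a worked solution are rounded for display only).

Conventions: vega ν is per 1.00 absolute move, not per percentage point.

σ√T = 0.3248·√0.2105 = 0.149019
d₁ = (ln(S/K) + (r+σ²/2)T) / (σ√T) = (ln(29.8/21.88) + (0.0072+0.3248²/2)·0.2105) / 0.149019 = (0.308935 + 0.012619) / 0.149019 = 2.157806
d₂ = d₁ − σ√T = 2.157806 − 0.149019 = 2.008787
e^{−rT} = 0.998486
N(d₁) = 0.984529,  N(d₂) = 0.977720
Call price V = S·N(d₁) − K·e^{−rT}·N(d₂) = 29.338950 − 21.360118 = 7.978832
φ(d₁) = (1/√(2π))·e^{−d₁²/2} = 0.038891
ν = S·φ(d₁)·√T = 0.531726

price = 7.978832
ν = 0.531726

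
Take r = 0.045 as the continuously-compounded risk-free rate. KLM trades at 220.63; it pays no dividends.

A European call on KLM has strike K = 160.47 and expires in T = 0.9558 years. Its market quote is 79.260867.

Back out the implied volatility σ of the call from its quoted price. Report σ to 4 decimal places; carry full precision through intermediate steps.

At σ = 0.5098 the Black–Scholes value reproduces the quote:
σ√T = 0.5098·√0.9558 = 0.498406
d₁ = (ln(S/K) + (r+σ²/2)T) / (σ√T) = (ln(220.63/160.47) + (0.045+0.5098²/2)·0.9558) / 0.498406 = (0.318380 + 0.167215) / 0.498406 = 0.974297
d₂ = d₁ − σ√T = 0.974297 − 0.498406 = 0.475891
e^{−rT} = 0.957901
N(d₁) = 0.835045,  N(d₂) = 0.682924
V = S·N(d₁) − K·e^{−rT}·N(d₂) = 184.236060 − 104.975193 = 79.260867 (the quoted price), and the Black–Scholes price is strictly increasing in σ, so σ is unique

sigma = 0.5098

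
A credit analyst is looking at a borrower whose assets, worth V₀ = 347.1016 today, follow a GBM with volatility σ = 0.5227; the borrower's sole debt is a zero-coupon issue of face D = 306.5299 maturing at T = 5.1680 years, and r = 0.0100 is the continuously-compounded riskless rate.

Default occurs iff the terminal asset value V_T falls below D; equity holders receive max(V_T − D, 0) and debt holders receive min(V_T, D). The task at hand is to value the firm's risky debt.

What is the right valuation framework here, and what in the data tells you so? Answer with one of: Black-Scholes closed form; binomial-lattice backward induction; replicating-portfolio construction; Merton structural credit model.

Key observation: the data describe a firm's assets (V₀ = 347.1016, GBM) and a single zero-coupon debt of face 306.5299, so credit quantities follow from equity-as-call in the structural model.

framework: Merton structural credit model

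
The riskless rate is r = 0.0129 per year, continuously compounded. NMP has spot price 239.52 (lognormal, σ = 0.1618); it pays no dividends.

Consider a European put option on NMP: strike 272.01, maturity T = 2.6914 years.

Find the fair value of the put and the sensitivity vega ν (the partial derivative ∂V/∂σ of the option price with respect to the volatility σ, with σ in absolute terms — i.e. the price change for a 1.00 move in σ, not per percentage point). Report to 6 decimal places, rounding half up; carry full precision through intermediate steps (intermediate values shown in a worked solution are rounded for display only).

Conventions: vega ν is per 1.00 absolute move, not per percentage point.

σ√T = 0.1618·√2.6914 = 0.265441
d₁ = (ln(S/K) + (r+σ²/2)T) / (σ√T) = (ln(239.52/272.01) + (0.0129+0.1618²/2)·2.6914) / 0.265441 = (-0.127202 + 0.069948) / 0.265441 = -0.215692
d₂ = d₁ − σ√T = -0.215692 − 0.265441 = -0.481133
e^{−rT} = 0.965877
N(−d₁) = 0.585386,  N(−d₂) = 0.684789
Put price V = K·e^{−rT}·N(−d₂) − S·N(−d₁) = 179.913314 − 140.211672 = 39.701642
φ(d₁) = (1/√(2π))·e^{−d₁²/2} = 0.389769
ν = S·φ(d₁)·√T = 153.157626

price = 39.701642
ν = 153.157626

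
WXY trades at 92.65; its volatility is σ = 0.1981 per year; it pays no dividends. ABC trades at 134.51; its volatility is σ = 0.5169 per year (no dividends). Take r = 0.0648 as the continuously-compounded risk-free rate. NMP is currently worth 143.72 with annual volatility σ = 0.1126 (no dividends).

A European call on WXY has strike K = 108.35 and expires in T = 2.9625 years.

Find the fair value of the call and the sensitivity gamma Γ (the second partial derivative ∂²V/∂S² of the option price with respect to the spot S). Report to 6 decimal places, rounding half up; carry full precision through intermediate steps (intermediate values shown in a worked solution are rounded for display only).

price = 14.002259
Γ = 0.012162

σ√T = 0.1981·√2.9625 = 0.340968
d₁ = (ln(S/K) + (r+σ²/2)T) / (σ√T) = (ln(92.65/108.35) + (0.0648+0.1981²/2)·2.9625) / 0.340968 = (-0.156538 + 0.250100) / 0.340968 = 0.274401
d₂ = d₁ − σ√T = 0.274401 − 0.340968 = -0.066567
e^{−rT} = 0.825332
N(d₁) = 0.608112,  N(d₂) = 0.473463
Call price V = S·N(d₁) − K·e^{−rT}·N(d₂) = 56.341540 − 42.339281 = 14.002259
φ(d₁) = (1/√(2π))·e^{−d₁²/2} = 0.384202
Γ = φ(d₁) / (S·σ·√T) = 0.012162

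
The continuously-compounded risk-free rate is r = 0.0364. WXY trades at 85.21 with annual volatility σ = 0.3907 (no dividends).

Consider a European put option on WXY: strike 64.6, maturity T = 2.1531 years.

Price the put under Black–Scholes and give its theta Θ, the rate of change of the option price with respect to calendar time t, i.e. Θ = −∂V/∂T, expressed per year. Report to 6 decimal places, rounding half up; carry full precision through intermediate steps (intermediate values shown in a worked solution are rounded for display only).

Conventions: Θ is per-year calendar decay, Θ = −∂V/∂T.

price = 6.532884
Θ = -2.197768

σ√T = 0.3907·√2.1531 = 0.573292
d₁ = (ln(S/K) + (r+σ²/2)T) / (σ√T) = (ln(85.21/64.6) + (0.0364+0.3907²/2)·2.1531) / 0.573292 = (0.276904 + 0.242704) / 0.573292 = 0.906361
d₂ = d₁ − σ√T = 0.906361 − 0.573292 = 0.333069
e^{−rT} = 0.924620
N(−d₁) = 0.182373,  N(−d₂) = 0.369541
Put price V = K·e^{−rT}·N(−d₂) − S·N(−d₁) = 22.072847 − 15.539963 = 6.532884
φ(d₁) = (1/√(2π))·e^{−d₁²/2} = 0.264561
Θ = −S·φ(d₁)·σ/(2√T) + r·K·e^{−rT}·N(−d₂) = −3.001220 + 0.803452 = -2.197768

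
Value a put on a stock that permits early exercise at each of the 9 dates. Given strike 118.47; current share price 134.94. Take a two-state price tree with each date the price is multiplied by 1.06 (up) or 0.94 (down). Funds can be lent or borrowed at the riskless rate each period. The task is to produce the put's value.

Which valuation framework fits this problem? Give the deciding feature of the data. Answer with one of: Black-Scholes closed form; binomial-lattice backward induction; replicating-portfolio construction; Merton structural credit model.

Key observation: early exercise of the strike-118.47 put must be checked at each of the 9 dates (spot 134.94), which forces a node-by-node comparison of intrinsic and continuation value backward from expiry.

framework: binomial-lattice backward induction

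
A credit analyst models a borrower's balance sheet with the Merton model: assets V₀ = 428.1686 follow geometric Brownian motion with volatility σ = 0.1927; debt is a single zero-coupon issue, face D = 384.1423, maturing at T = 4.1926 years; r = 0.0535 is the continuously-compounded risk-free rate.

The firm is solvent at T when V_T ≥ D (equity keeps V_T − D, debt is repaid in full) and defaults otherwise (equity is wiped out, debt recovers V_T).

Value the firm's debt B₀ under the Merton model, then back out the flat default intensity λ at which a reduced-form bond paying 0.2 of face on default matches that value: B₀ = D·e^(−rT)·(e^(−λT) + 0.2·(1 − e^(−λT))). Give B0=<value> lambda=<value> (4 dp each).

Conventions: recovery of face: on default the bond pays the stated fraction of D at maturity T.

B0=291.2258 lambda=0.0158

With assets at 428.1686 and a single debt payment of 384.1423 at 4.1926 years:
d₁ = [ln(V₀/D) + (r + σ²/2)T] / (σ√T)
   = [ln(428.1686/384.1423) + (0.0535 + 0.5·0.1927²)·4.1926] / (0.1927·√4.1926)
   = [0.108504 + 0.302147] / 0.394569 = 1.040756
d₂ = d₁ − σ√T = 1.040756 − 0.394569 = 0.646187
N(d₁) = 0.851006,  N(d₂) = 0.740921,  e^(−rT) = 0.799072
E₀ = V₀·N(d₁) − D·e^(−rT)·N(d₂)
   = 428.1686·0.851006 − 384.1423·0.799072·0.740921 = 136.942777
B₀ = V₀ − E₀ = 428.1686 − 136.942777 = 291.225823
e^(−λT) = (B₀·e^(rT)/D − 0.2)/(1 − 0.2) = (291.2258·1.251452/384.1423 − 0.2)/0.8 = 0.93593739
λ = −ln(0.93593739)/4.1926 = 0.015791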